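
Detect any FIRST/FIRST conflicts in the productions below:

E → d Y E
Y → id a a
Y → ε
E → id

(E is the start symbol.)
A FIRST/FIRST conflict occurs when two productions N → α and N → β for the same non-terminal have FIRST(α) ∩ FIRST(β) ≠ ∅ (with ε ∈ FIRST of a nullable right-hand side, so two nullable alternatives also conflict).

Productions for E:
  E → d Y E: FIRST = { 'd' }
  E → id: FIRST = { 'id' }
Productions for Y:
  Y → id a a: FIRST = { 'id' }
  Y → ε: FIRST = { ε }

All alternatives of each non-terminal have pairwise disjoint FIRST sets.

Answer: No FIRST/FIRST conflicts.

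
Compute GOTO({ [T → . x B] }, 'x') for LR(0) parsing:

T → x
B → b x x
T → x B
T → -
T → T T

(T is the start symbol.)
GOTO(I, 'x') = CLOSURE({ [A → αX.β] : [A → α.Xβ] ∈ I, X = 'x' })

Items with dot before 'x', with the dot advanced:
  [T → . x B] → [T → x . B]
Closure of the advanced items:
  [T → x . B] has the dot before B: add [B → . b x x]

GOTO = { [B → . b x x], [T → x . B] }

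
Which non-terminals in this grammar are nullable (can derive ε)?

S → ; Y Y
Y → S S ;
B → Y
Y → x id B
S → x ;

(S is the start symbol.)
A non-terminal is nullable if it can derive ε (the empty string): either it has an ε-production, or it has a production whose right-hand side consists entirely of nullable non-terminals.

There are no ε-productions, so no non-terminal can derive ε.
No non-terminals are nullable.

Answer: None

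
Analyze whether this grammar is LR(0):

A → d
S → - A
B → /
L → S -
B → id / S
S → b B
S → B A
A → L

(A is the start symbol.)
Yes, the grammar is LR(0)

Augment with A' → A and build the canonical LR(0) collection (I0 = CLOSURE({[A' → . A]}), then GOTO on every symbol after a dot until no new states appear). It has 16 states:
  I0: { [A → . L], [A → . d], [A' → . A], [B → . /], [B → . id / S], [L → . S -], [S → . - A], [S → . B A], [S → . b B] }  — shift
  I1: { [A → . L], [A → . d], [B → . /], [B → . id / S], [L → . S -], [S → - . A], [S → . - A], [S → . B A], [S → . b B] }  — shift
  I2: { [B → / .] }  — reduce
  I3: { [A' → A .] }  — accept
  I4: { [A → . L], [A → . d], [B → . /], [B → . id / S], [L → . S -], [S → . - A], [S → . B A], [S → . b B], [S → B . A] }  — shift
  I5: { [A → L .] }  — reduce
  I6: { [L → S . -] }  — shift
  I7: { [B → . /], [B → . id / S], [S → b . B] }  — shift
  I8: { [A → d .] }  — reduce
  I9: { [B → id . / S] }  — shift
  I10: { [B → . /], [B → . id / S], [B → id / . S], [S → . - A], [S → . B A], [S → . b B] }  — shift
  I11: { [B → id / S .] }  — reduce
  I12: { [S → b B .] }  — reduce
  I13: { [L → S - .] }  — reduce
  I14: { [S → B A .] }  — reduce
  I15: { [S → - A .] }  — reduce

Every state is either a pure shift/goto state or contains exactly one complete item and nothing to shift — no conflicts. The grammar is LR(0).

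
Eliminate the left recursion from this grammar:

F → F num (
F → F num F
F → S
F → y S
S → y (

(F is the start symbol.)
F → S F'
F → y S F'
F' → num ( F'
F' → num F F'
F' → ε
S → y (

F is directly left-recursive. The standard transformation for
  A → A α₁ | ... | A α_m | β₁ | ... | β_n
is
  A  → β₁ A' | ... | β_n A'
  A' → α₁ A' | ... | α_m A' | ε

F → S becomes F → S F'
F → y S becomes F → y S F'
F → F num ( becomes F' → num ( F'
F → F num F becomes F' → num F F'
Add F' → ε

Productions for other non-terminals are unchanged:
  S → y (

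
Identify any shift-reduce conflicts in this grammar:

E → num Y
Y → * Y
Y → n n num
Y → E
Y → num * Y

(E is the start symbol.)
Augment with E' → E and build the canonical LR(0) collection (I0 = CLOSURE({[E' → . E]}), then GOTO on every symbol after a dot until no new states appear). It has 13 states:
  I0: { [E → . num Y], [E' → . E] }  — shift
  I1: { [E' → E .] }  — accept
  I2: { [E → . num Y], [E → num . Y], [Y → . * Y], [Y → . E], [Y → . n n num], [Y → . num * Y] }  — shift
  I3: { [E → . num Y], [Y → * . Y], [Y → . * Y], [Y → . E], [Y → . n n num], [Y → . num * Y] }  — shift
  I4: { [Y → E .] }  — reduce
  I5: { [E → num Y .] }  — reduce
  I6: { [Y → n . n num] }  — shift
  I7: { [E → . num Y], [E → num . Y], [Y → . * Y], [Y → . E], [Y → . n n num], [Y → . num * Y], [Y → num . * Y] }  — shift
  I8: { [E → . num Y], [Y → * . Y], [Y → . * Y], [Y → . E], [Y → . n n num], [Y → . num * Y], [Y → num * . Y] }  — shift
  I9: { [Y → * Y .], [Y → num * Y .] }  — 2 reduces
  I10: { [Y → n n . num] }  — shift
  I11: { [Y → n n num .] }  — reduce
  I12: { [Y → * Y .] }  — reduce

No state contains both a complete item and a shift item.

Answer: No shift-reduce conflicts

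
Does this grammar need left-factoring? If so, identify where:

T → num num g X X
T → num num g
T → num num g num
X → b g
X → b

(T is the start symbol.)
Left-factoring is needed when two productions for the same non-terminal
share a common prefix on the right-hand side.

Productions for T:
  T → num num g X X
  T → num num g
  T → num num g num
Productions for X:
  X → b g
  X → b

Found common prefix 'num num g' in productions for T
Found common prefix 'b' in productions for X

Answer: Yes, T has productions with common prefix 'num num g'; X has productions with common prefix 'b'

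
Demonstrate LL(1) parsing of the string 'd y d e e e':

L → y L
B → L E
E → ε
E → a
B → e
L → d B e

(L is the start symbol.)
LL(1) parsing maintains a stack (initially the start symbol over $) and the input. At each step: if the stack top is a terminal, match it against the current input token; if it is a non-terminal N, replace it with the RHS of M[N, lookahead] (the unique production whose predict set contains the lookahead).

Stack is shown with the top on the left.

Stack        Input          Action
----------------------------------
L $          d y d e e e $  output L → d B e
d B e $      d y d e e e $  match 'd'
B e $        y d e e e $    output B → L E
L E e $      y d e e e $    output L → y L
y L E e $    y d e e e $    match 'y'
L E e $      d e e e $      output L → d B e
d B e E e $  d e e e $      match 'd'
B e E e $    e e e $        output B → e
e e E e $    e e e $        match 'e'
e E e $      e e $          match 'e'
E e $        e $            output E → ε
e $          e $            match 'e'
$            $              accept

The string is accepted.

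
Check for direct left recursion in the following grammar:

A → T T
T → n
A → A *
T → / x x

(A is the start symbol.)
A → T T: starts with T
T → n: starts with n
A → A *: LEFT RECURSIVE (starts with A)
T → / x x: starts with '/'

The grammar has direct left recursion on: A.

Answer: Yes, A is left-recursive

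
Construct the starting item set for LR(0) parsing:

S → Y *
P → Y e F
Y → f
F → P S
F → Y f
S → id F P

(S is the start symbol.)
{ [S → . Y *], [S → . id F P], [S' → . S], [Y → . f] }

First, augment the grammar with S' → S
I₀ = CLOSURE({ [S' → . S] }):
  [S' → . S] has the dot before S: add [S → . Y *], [S → . id F P]
  [S → . Y *] has the dot before Y: add [Y → . f]
No further items can be added.

I₀ = { [S → . Y *], [S → . id F P], [S' → . S], [Y → . f] }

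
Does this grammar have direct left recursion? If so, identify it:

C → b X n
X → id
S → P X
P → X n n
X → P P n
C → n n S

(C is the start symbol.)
Direct left recursion occurs when N → N α for some non-terminal N (the right-hand side begins with the left-hand side itself).

C → b X n: starts with b
X → id: starts with id
S → P X: starts with P
P → X n n: starts with X
X → P P n: starts with P
C → n n S: starts with n

No direct left recursion found.

Answer: No direct left recursion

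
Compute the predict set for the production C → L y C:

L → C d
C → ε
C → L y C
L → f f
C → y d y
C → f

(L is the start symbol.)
{ 'd', 'f', 'y' }

PREDICT(C → L y C) = (FIRST(RHS) \ {ε}) ∪ (FOLLOW(C) if ε ∈ FIRST(RHS), i.e. RHS ⇒* ε)
FIRST(L) = { 'd', 'f', 'y' }
FIRST(L y C) = { 'd', 'f', 'y' }
ε ∉ FIRST(L y C), so FOLLOW(C) is not added.
PREDICT(C → L y C) = { 'd', 'f', 'y' }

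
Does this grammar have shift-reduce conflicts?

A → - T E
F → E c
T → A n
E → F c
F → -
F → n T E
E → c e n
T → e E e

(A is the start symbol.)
Yes — I12: [F → n T E .] vs [F → E . c]; I18: [A → - T E .] vs [F → E . c]

A shift-reduce conflict occurs when an LR(0) state has both:
  - a complete (reduce) item [A → α .] (dot at the end), and
  - a shift item [B → β . c γ] (dot before a terminal).

Augment with A' → A and build the canonical LR(0) collection (I0 = CLOSURE({[A' → . A]}), then GOTO on every symbol after a dot until no new states appear). It has 20 states:
  I0: { [A → . - T E], [A' → . A] }  — shift
  I1: { [A → - . T E], [A → . - T E], [T → . A n], [T → . e E e] }  — shift
  I2: { [A' → A .] }  — accept
  I3: { [T → A . n] }  — shift
  I4: { [A → - T . E], [E → . F c], [E → . c e n], [F → . -], [F → . E c], [F → . n T E] }  — shift
  I5: { [E → . F c], [E → . c e n], [F → . -], [F → . E c], [F → . n T E], [T → e . E e] }  — shift
  I6: { [F → - .] }  — reduce
  I7: { [F → E . c], [T → e E . e] }  — shift
  I8: { [E → F . c] }  — shift
  I9: { [E → c . e n] }  — shift
  I10: { [A → . - T E], [F → n . T E], [T → . A n], [T → . e E e] }  — shift
  I11: { [E → . F c], [E → . c e n], [F → . -], [F → . E c], [F → . n T E], [F → n T . E] }  — shift
  I12: { [F → E . c], [F → n T E .] }  — shift, reduce
  I13: { [F → E c .] }  — reduce
  I14: { [E → c e . n] }  — shift
  I15: { [E → c e n .] }  — reduce
  I16: { [E → F c .] }  — reduce
  I17: { [T → e E e .] }  — reduce
  I18: { [A → - T E .], [F → E . c] }  — shift, reduce
  I19: { [T → A n .] }  — reduce

I12 contains reduce item [F → n T E .] and shift item [F → E . c] — shift-reduce conflict.
I18 contains reduce item [A → - T E .] and shift item [F → E . c] — shift-reduce conflict.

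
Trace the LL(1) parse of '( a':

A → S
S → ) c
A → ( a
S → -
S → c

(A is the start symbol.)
Stack is shown with the top on the left.

Stack  Input  Action
--------------------
A $    ( a $  output A → ( a
( a $  ( a $  match '('
a $    a $    match 'a'
$      $      accept

The string is accepted.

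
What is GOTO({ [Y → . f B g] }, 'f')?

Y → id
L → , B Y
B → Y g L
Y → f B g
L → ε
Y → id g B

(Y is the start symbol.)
{ [B → . Y g L], [Y → . f B g], [Y → . id g B], [Y → . id], [Y → f . B g] }

GOTO(I, 'f') = CLOSURE({ [A → αX.β] : [A → α.Xβ] ∈ I, X = 'f' })

Items with dot before 'f', with the dot advanced:
  [Y → . f B g] → [Y → f . B g]
Closure of the advanced items:
  [Y → f . B g] has the dot before B: add [B → . Y g L]
  [B → . Y g L] has the dot before Y: add [Y → . id], [Y → . f B g], [Y → . id g B]

GOTO = { [B → . Y g L], [Y → . f B g], [Y → . id g B], [Y → . id], [Y → f . B g] }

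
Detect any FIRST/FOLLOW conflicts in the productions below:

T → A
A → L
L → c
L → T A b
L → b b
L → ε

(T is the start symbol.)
Yes. L → c with FOLLOW(L) on { 'c' }; L → T A b with FOLLOW(L) on { 'b', 'c' }; L → b b with FOLLOW(L) on { 'b' }

A FIRST/FOLLOW conflict occurs when a non-terminal N has a nullable alternative N → β (β ⇒* ε) and another alternative N → α with FIRST(α) ∩ FOLLOW(N) ≠ ∅: on such a lookahead the parser cannot decide between expanding α and letting N vanish via β.

Nullable non-terminals: A, L, T.
FIRST sets used below: FIRST(T) = { 'b', 'c', ε }, FIRST(A) = { 'b', 'c', ε }
A has a nullable alternative but only one production, so nothing to check.

L: nullable alternative(s) L → ε; FOLLOW(L) = { $, 'b', 'c' }
  L → c: FIRST \ {ε} = { 'c' } — overlaps FOLLOW(L) on { 'c' }: CONFLICT
  L → T A b: FIRST \ {ε} = { 'b', 'c' } — overlaps FOLLOW(L) on { 'b', 'c' }: CONFLICT
  L → b b: FIRST \ {ε} = { 'b' } — overlaps FOLLOW(L) on { 'b' }: CONFLICT
  L → ε: FIRST \ {ε} = { } — this is the only nullable alternative, skip
T has a nullable alternative but only one production, so nothing to check.

So the grammar has 3 FIRST/FOLLOW conflicts (marked CONFLICT above).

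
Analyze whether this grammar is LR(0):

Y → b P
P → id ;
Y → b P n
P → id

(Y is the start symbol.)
No. Shift-reduce conflict between [Y → b P .] and [Y → b P . n]

A grammar is LR(0) if no state in the canonical LR(0) collection has:
  - both a shift item (dot before a terminal) and a complete item (shift-reduce conflict), or
  - two or more complete items (reduce-reduce conflict; the accept item [Y' → Y .] counts as a complete item here).

Augment with Y' → Y and build the canonical LR(0) collection (I0 = CLOSURE({[Y' → . Y]}), then GOTO on every symbol after a dot until no new states appear). It has 7 states:
  I0: { [Y → . b P n], [Y → . b P], [Y' → . Y] }  — shift
  I1: { [Y' → Y .] }  — accept
  I2: { [P → . id ;], [P → . id], [Y → b . P n], [Y → b . P] }  — shift
  I3: { [Y → b P . n], [Y → b P .] }  — shift, reduce
  I4: { [P → id . ;], [P → id .] }  — shift, reduce
  I5: { [P → id ; .] }  — reduce
  I6: { [Y → b P n .] }  — reduce

Conflict in state I3:
  Shift-reduce conflict between [Y → b P .] and [Y → b P . n]
So the grammar is NOT LR(0).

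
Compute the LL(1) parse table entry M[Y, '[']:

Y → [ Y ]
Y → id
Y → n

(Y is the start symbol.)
Y → [ Y ]

To find M[Y, '['], we find productions for Y where '[' is in the predict set (PREDICT(N → α) = (FIRST(α) \ {ε}) ∪ (FOLLOW(N) if α ⇒* ε)).

Y → [ Y ]: PREDICT = { '[' }
  '[' is in predict set, so this production goes in M[Y, '[']
Y → id: PREDICT = { 'id' }
Y → n: PREDICT = { 'n' }

M[Y, '['] = Y → [ Y ]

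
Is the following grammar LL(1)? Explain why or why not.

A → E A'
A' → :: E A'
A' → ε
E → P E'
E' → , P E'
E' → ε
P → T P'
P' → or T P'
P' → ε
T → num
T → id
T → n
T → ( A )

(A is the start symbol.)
Relevant sets:
  FOLLOW(A') = { $, ')' }
  FOLLOW(E') = { $, ')', '::' }
  FOLLOW(P') = { $, ')', ',', '::' }

For A':
  PREDICT(A' → :: E A') = { '::' }
  PREDICT(A' → ε) = { $, ')' }
For E':
  PREDICT(E' → ',' P E') = { ',' }
  PREDICT(E' → ε) = { $, ')', '::' }
For P':
  PREDICT(P' → or T P') = { 'or' }
  PREDICT(P' → ε) = { $, ')', ',', '::' }
For T:
  PREDICT(T → num) = { 'num' }
  PREDICT(T → id) = { 'id' }
  PREDICT(T → n) = { 'n' }
  PREDICT(T → '(' A ')') = { '(' }
A, E, P have a single production, so nothing to check there.

All predict sets are disjoint. The grammar IS LL(1).

Answer: Yes, the grammar is LL(1).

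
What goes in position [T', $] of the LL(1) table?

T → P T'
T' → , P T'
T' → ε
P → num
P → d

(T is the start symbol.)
To find M[T', $], we find productions for T' where $ is in the predict set (PREDICT(N → α) = (FIRST(α) \ {ε}) ∪ (FOLLOW(N) if α ⇒* ε)).

Relevant sets:
  FOLLOW(T') = { $ }

T' → , P T': PREDICT = { ',' }
T' → ε: PREDICT = { $ }
  $ is in predict set, so this production goes in M[T', $]

M[T', $] = T' → ε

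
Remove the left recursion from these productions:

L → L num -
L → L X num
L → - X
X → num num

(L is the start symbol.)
L → - X L'
L' → num - L'
L' → X num L'
L' → ε
X → num num

L is directly left-recursive. The standard transformation for
  A → A α₁ | ... | A α_m | β₁ | ... | β_n
is
  A  → β₁ A' | ... | β_n A'
  A' → α₁ A' | ... | α_m A' | ε

L → - X becomes L → - X L'
L → L num - becomes L' → num - L'
L → L X num becomes L' → X num L'
Add L' → ε

Productions for other non-terminals are unchanged:
  X → num num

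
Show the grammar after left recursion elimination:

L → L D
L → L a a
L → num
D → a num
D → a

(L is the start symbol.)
L → num L'
L' → D L'
L' → a a L'
L' → ε
D → a num
D → a

L is directly left-recursive. The standard transformation for
  A → A α₁ | ... | A α_m | β₁ | ... | β_n
is
  A  → β₁ A' | ... | β_n A'
  A' → α₁ A' | ... | α_m A' | ε

L → num becomes L → num L'
L → L D becomes L' → D L'
L → L a a becomes L' → a a L'
Add L' → ε

Productions for other non-terminals are unchanged:
  D → a num
  D → a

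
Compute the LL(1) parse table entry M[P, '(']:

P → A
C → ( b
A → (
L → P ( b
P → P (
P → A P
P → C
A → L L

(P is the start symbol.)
P → A, P → P (, P → A P, P → C

To find M[P, '('], we find productions for P where '(' is in the predict set (PREDICT(N → α) = (FIRST(α) \ {ε}) ∪ (FOLLOW(N) if α ⇒* ε)).

Relevant sets:
  FIRST(A) = { '(' }
  FIRST(P) = { '(' }
  FIRST(C) = { '(' }

P → A: PREDICT = { '(' }
  '(' is in predict set, so this production goes in M[P, '(']
P → P (: PREDICT = { '(' }
  '(' is in predict set, so this production goes in M[P, '(']
P → A P: PREDICT = { '(' }
  '(' is in predict set, so this production goes in M[P, '(']
P → C: PREDICT = { '(' }
  '(' is in predict set, so this production goes in M[P, '(']

M[P, '('] = P → A, P → P (, P → A P, P → C  (a multiply-defined cell — the grammar is not LL(1))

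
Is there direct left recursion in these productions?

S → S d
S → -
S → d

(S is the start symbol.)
Direct left recursion occurs when N → N α for some non-terminal N (the right-hand side begins with the left-hand side itself).

S → S d: LEFT RECURSIVE (starts with S)
S → -: starts with '-'
S → d: starts with d

The grammar has direct left recursion on: S.

Answer: Yes, S is left-recursive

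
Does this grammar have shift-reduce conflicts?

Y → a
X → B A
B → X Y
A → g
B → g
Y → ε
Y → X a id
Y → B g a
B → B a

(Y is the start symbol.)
A shift-reduce conflict occurs when an LR(0) state has both:
  - a complete (reduce) item [A → α .] (dot at the end), and
  - a shift item [B → β . c γ] (dot before a terminal).

Augment with Y' → Y and build the canonical LR(0) collection (I0 = CLOSURE({[Y' → . Y]}), then GOTO on every symbol after a dot until no new states appear). It has 13 states:
  I0: { [B → . B a], [B → . X Y], [B → . g], [X → . B A], [Y → . B g a], [Y → . X a id], [Y → . a], [Y → .], [Y' → . Y] }  — shift, reduce
  I1: { [A → . g], [B → B . a], [X → B . A], [Y → B . g a] }  — shift
  I2: { [B → . B a], [B → . X Y], [B → . g], [B → X . Y], [X → . B A], [Y → . B g a], [Y → . X a id], [Y → . a], [Y → .], [Y → X . a id] }  — shift, reduce
  I3: { [Y' → Y .] }  — accept
  I4: { [Y → a .] }  — reduce
  I5: { [B → g .] }  — reduce
  I6: { [B → X Y .] }  — reduce
  I7: { [Y → X a . id], [Y → a .] }  — shift, reduce
  I8: { [Y → X a id .] }  — reduce
  I9: { [X → B A .] }  — reduce
  I10: { [B → B a .] }  — reduce
  I11: { [A → g .], [Y → B g . a] }  — shift, reduce
  I12: { [Y → B g a .] }  — reduce

I0 contains reduce item [Y → .] and shift items [B → . g], [Y → . a] — shift-reduce conflict.
I2 contains reduce item [Y → .] and shift items [B → . g], [Y → X . a id], [Y → . a] — shift-reduce conflict.
I7 contains reduce item [Y → a .] and shift item [Y → X a . id] — shift-reduce conflict.
I11 contains reduce item [A → g .] and shift item [Y → B g . a] — shift-reduce conflict.

Answer: Yes — I0: [Y → .] vs [B → . g]; I2: [Y → .] vs [B → . g]; I7: [Y → a .] vs [Y → X a . id]; I11: [A → g .] vs [Y → B g . a]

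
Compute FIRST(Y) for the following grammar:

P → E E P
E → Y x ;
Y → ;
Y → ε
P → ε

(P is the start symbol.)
To compute FIRST(Y), examine every production with Y on the left-hand side, reading each right-hand side left to right until a non-nullable symbol is reached.

From Y → ;:
  - ';' is a terminal: add ';' and stop
From Y → ε:
  - ε-production, so ε ∈ FIRST(Y)

Collecting: FIRST(Y) = { ';', ε }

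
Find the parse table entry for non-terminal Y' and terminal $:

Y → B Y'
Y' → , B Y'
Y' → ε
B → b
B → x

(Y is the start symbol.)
To find M[Y', $], we find productions for Y' where $ is in the predict set (PREDICT(N → α) = (FIRST(α) \ {ε}) ∪ (FOLLOW(N) if α ⇒* ε)).

Relevant sets:
  FOLLOW(Y') = { $ }

Y' → , B Y': PREDICT = { ',' }
Y' → ε: PREDICT = { $ }
  $ is in predict set, so this production goes in M[Y', $]

M[Y', $] = Y' → ε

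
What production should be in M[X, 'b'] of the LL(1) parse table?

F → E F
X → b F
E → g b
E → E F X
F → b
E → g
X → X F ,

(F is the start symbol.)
X → b F, X → X F ,

To find M[X, 'b'], we find productions for X where 'b' is in the predict set (PREDICT(N → α) = (FIRST(α) \ {ε}) ∪ (FOLLOW(N) if α ⇒* ε)).

Relevant sets:
  FIRST(X) = { 'b' }

X → b F: PREDICT = { 'b' }
  'b' is in predict set, so this production goes in M[X, 'b']
X → X F ,: PREDICT = { 'b' }
  'b' is in predict set, so this production goes in M[X, 'b']

M[X, 'b'] = X → b F, X → X F ,  (a multiply-defined cell — the grammar is not LL(1))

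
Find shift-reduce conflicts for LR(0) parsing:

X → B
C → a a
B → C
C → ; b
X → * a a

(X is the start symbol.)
A shift-reduce conflict occurs when an LR(0) state has both:
  - a complete (reduce) item [A → α .] (dot at the end), and
  - a shift item [B → β . c γ] (dot before a terminal).

Augment with X' → X and build the canonical LR(0) collection (I0 = CLOSURE({[X' → . X]}), then GOTO on every symbol after a dot until no new states appear). It has 11 states:
  I0: { [B → . C], [C → . ; b], [C → . a a], [X → . * a a], [X → . B], [X' → . X] }  — shift
  I1: { [X → * . a a] }  — shift
  I2: { [C → ; . b] }  — shift
  I3: { [X → B .] }  — reduce
  I4: { [B → C .] }  — reduce
  I5: { [X' → X .] }  — accept
  I6: { [C → a . a] }  — shift
  I7: { [C → a a .] }  — reduce
  I8: { [C → ; b .] }  — reduce
  I9: { [X → * a . a] }  — shift
  I10: { [X → * a a .] }  — reduce

No state contains both a complete item and a shift item.

Answer: No shift-reduce conflicts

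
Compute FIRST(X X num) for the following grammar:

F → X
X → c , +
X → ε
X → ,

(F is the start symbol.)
{ ',', 'c', 'num' }

FIRST sets of the non-terminals involved (from the grammar, by fixed-point iteration):
  FIRST(X) = { ',', 'c', ε }

To compute FIRST(X X num), process the symbols left to right:
Symbol X is a non-terminal. Add FIRST(X) \ {ε} = { ',', 'c' }
X is nullable (ε ∈ FIRST(X)), continue to the next symbol.
Symbol X is a non-terminal. Add FIRST(X) \ {ε} = { ',', 'c' }
X is nullable (ε ∈ FIRST(X)), continue to the next symbol.
Symbol num is a terminal. Add 'num' and stop.
FIRST(X X num) = { ',', 'c', 'num' }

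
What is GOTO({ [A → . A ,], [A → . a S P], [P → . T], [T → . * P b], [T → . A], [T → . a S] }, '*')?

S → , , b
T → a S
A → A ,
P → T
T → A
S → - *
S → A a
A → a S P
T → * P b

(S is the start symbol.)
GOTO(I, '*') = CLOSURE({ [A → αX.β] : [A → α.Xβ] ∈ I, X = '*' })

Items with dot before '*', with the dot advanced:
  [T → . * P b] → [T → * . P b]
Closure of the advanced items:
  [T → * . P b] has the dot before P: add [P → . T]
  [P → . T] has the dot before T: add [T → . a S], [T → . A], [T → . * P b]
  [T → . A] has the dot before A: add [A → . A ,], [A → . a S P]

GOTO = { [A → . A ,], [A → . a S P], [P → . T], [T → * . P b], [T → . * P b], [T → . A], [T → . a S] }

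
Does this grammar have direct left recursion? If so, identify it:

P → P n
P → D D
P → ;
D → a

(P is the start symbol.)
Direct left recursion occurs when N → N α for some non-terminal N (the right-hand side begins with the left-hand side itself).

P → P n: LEFT RECURSIVE (starts with P)
P → D D: starts with D
P → ;: starts with ';'
D → a: starts with a

The grammar has direct left recursion on: P.

Answer: Yes, P is left-recursive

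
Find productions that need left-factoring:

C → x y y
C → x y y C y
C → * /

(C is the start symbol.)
Left-factoring is needed when two productions for the same non-terminal
share a common prefix on the right-hand side.

Productions for C:
  C → x y y
  C → x y y C y
  C → * /

Found common prefix 'x y y' in productions for C

Answer: Yes, C has productions with common prefix 'x y y'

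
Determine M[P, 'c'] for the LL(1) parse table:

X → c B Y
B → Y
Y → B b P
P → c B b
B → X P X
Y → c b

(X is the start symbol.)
P → c B b

To find M[P, 'c'], we find productions for P where 'c' is in the predict set (PREDICT(N → α) = (FIRST(α) \ {ε}) ∪ (FOLLOW(N) if α ⇒* ε)).

P → c B b: PREDICT = { 'c' }
  'c' is in predict set, so this production goes in M[P, 'c']

M[P, 'c'] = P → c B b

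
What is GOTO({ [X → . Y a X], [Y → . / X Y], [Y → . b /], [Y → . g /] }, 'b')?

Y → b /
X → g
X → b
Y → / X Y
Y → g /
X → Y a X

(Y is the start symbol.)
GOTO(I, 'b') = CLOSURE({ [A → αX.β] : [A → α.Xβ] ∈ I, X = 'b' })

Items with dot before 'b', with the dot advanced:
  [Y → . b /] → [Y → b . /]
Closure adds nothing (no advanced item has the dot before a non-terminal).

GOTO = { [Y → b . /] }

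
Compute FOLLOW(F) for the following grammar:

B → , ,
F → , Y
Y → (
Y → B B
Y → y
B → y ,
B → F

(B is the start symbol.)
To compute FOLLOW(F), find every occurrence of F on a right-hand side N → α F β: add FIRST(β) \ {ε}, and if β is empty or nullable also add FOLLOW(N). Iterate to a fixed point.

In B → F: F is at the end, add FOLLOW(B)

The FOLLOW sets referred to above (computed the same way, to a fixed point):
  FOLLOW(B) = { $, ',', 'y' }

Taking the union: FOLLOW(F) = { $, ',', 'y' }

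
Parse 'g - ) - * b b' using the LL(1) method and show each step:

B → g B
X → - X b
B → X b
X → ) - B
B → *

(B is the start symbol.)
LL(1) parsing maintains a stack (initially the start symbol over $) and the input. At each step: if the stack top is a terminal, match it against the current input token; if it is a non-terminal N, replace it with the RHS of M[N, lookahead] (the unique production whose predict set contains the lookahead).

Stack is shown with the top on the left.

Stack        Input            Action
------------------------------------
B $          g - ) - * b b $  output B → g B
g B $        g - ) - * b b $  match 'g'
B $          - ) - * b b $    output B → X b
X b $        - ) - * b b $    output X → - X b
- X b b $    - ) - * b b $    match '-'
X b b $      ) - * b b $      output X → ) - B
) - B b b $  ) - * b b $      match ')'
- B b b $    - * b b $        match '-'
B b b $      * b b $          output B → *
* b b $      * b b $          match '*'
b b $        b b $            match 'b'
b $          b $              match 'b'
$            $                accept

The string is accepted.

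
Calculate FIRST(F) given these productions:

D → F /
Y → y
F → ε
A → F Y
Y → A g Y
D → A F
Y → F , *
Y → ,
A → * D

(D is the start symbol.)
{ ε }

From F → ε:
  - ε-production, so ε ∈ FIRST(F)

Collecting: FIRST(F) = { ε }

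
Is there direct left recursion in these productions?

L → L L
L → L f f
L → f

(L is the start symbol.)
Yes, L is left-recursive

Direct left recursion occurs when N → N α for some non-terminal N (the right-hand side begins with the left-hand side itself).

L → L L: LEFT RECURSIVE (starts with L)
L → L f f: LEFT RECURSIVE (starts with L)
L → f: starts with f

The grammar has direct left recursion on: L.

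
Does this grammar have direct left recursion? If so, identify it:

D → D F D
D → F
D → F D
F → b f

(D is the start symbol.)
Direct left recursion occurs when N → N α for some non-terminal N (the right-hand side begins with the left-hand side itself).

D → D F D: LEFT RECURSIVE (starts with D)
D → F: starts with F
D → F D: starts with F
F → b f: starts with b

The grammar has direct left recursion on: D.

Answer: Yes, D is left-recursive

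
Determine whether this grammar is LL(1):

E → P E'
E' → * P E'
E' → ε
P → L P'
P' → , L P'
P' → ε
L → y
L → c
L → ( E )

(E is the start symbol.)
Relevant sets:
  FOLLOW(E') = { $, ')' }
  FOLLOW(P') = { $, ')', '*' }

For E':
  PREDICT(E' → '*' P E') = { '*' }
  PREDICT(E' → ε) = { $, ')' }
For P':
  PREDICT(P' → ',' L P') = { ',' }
  PREDICT(P' → ε) = { $, ')', '*' }
For L:
  PREDICT(L → y) = { 'y' }
  PREDICT(L → c) = { 'c' }
  PREDICT(L → '(' E ')') = { '(' }
E, P have a single production, so nothing to check there.

All predict sets are disjoint. The grammar IS LL(1).

Answer: Yes, the grammar is LL(1).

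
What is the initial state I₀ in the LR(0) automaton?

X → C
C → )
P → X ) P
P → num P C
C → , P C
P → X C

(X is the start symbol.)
First, augment the grammar with X' → X
I₀ = CLOSURE({ [X' → . X] }):
  [X' → . X] has the dot before X: add [X → . C]
  [X → . C] has the dot before C: add [C → . )], [C → . , P C]
No further items can be added.

I₀ = { [C → . )], [C → . , P C], [X → . C], [X' → . X] }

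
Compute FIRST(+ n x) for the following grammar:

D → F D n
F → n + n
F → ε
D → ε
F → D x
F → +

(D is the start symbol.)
{ '+' }

To compute FIRST(+ n x), process the symbols left to right:
Symbol + is a terminal. Add '+' and stop.
FIRST(+ n x) = { '+' }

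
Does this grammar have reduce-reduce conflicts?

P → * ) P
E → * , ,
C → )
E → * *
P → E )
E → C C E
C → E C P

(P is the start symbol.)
Yes — I6: [C → ) .] vs [P → E ) .]

A reduce-reduce conflict occurs when an LR(0) state has two complete items [A → α .] and [B → β .] — both call for a reduction, and with no lookahead the parser cannot choose between them.

Augment with P' → P and build the canonical LR(0) collection (I0 = CLOSURE({[P' → . P]}), then GOTO on every symbol after a dot until no new states appear). It has 18 states:
  I0: { [C → . )], [C → . E C P], [E → . * *], [E → . * , ,], [E → . C C E], [P → . * ) P], [P → . E )], [P' → . P] }  — shift
  I1: { [C → ) .] }  — reduce
  I2: { [E → * . *], [E → * . , ,], [P → * . ) P] }  — shift
  I3: { [C → . )], [C → . E C P], [E → . * *], [E → . * , ,], [E → . C C E], [E → C . C E] }  — shift
  I4: { [C → . )], [C → . E C P], [C → E . C P], [E → . * *], [E → . * , ,], [E → . C C E], [P → E . )] }  — shift
  I5: { [P' → P .] }  — accept
  I6: { [C → ) .], [P → E ) .] }  — 2 reduces
  I7: { [E → * . *], [E → * . , ,] }  — shift
  I8: { [C → . )], [C → . E C P], [C → E C . P], [E → . * *], [E → . * , ,], [E → . C C E], [E → C . C E], [P → . * ) P], [P → . E )] }  — shift
  I9: { [C → . )], [C → . E C P], [C → E . C P], [E → . * *], [E → . * , ,], [E → . C C E] }  — shift
  I10: { [C → . )], [C → . E C P], [E → . * *], [E → . * , ,], [E → . C C E], [E → C . C E], [E → C C . E] }  — shift
  I11: { [C → E C P .] }  — reduce
  I12: { [C → . )], [C → . E C P], [C → E . C P], [E → . * *], [E → . * , ,], [E → . C C E], [E → C C E .] }  — shift, reduce
  I13: { [E → * * .] }  — reduce
  I14: { [E → * , . ,] }  — shift
  I15: { [E → * , , .] }  — reduce
  I16: { [C → . )], [C → . E C P], [E → . * *], [E → . * , ,], [E → . C C E], [P → * ) . P], [P → . * ) P], [P → . E )] }  — shift
  I17: { [P → * ) P .] }  — reduce

I6 contains complete items [C → ) .], [P → E ) .] — reduce-reduce conflict.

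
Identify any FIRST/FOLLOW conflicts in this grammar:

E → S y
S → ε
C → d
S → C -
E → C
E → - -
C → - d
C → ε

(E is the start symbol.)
Yes. C → '-' d with FOLLOW(C) on { '-' }

A FIRST/FOLLOW conflict occurs when a non-terminal N has a nullable alternative N → β (β ⇒* ε) and another alternative N → α with FIRST(α) ∩ FOLLOW(N) ≠ ∅: on such a lookahead the parser cannot decide between expanding α and letting N vanish via β.

Nullable non-terminals: C, E, S.
FIRST sets used below: FIRST(S) = { '-', 'd', ε }, FIRST(C) = { '-', 'd', ε }

C: nullable alternative(s) C → ε; FOLLOW(C) = { $, '-' }
  C → d: FIRST \ {ε} = { 'd' } — disjoint from FOLLOW(C)
  C → - d: FIRST \ {ε} = { '-' } — overlaps FOLLOW(C) on { '-' }: CONFLICT
  C → ε: FIRST \ {ε} = { } — this is the only nullable alternative, skip

E: nullable alternative(s) E → C; FOLLOW(E) = { $ }
  E → S y: FIRST \ {ε} = { '-', 'd', 'y' } — disjoint from FOLLOW(E)
  E → C: FIRST \ {ε} = { '-', 'd' } — this is the only nullable alternative, skip
  E → - -: FIRST \ {ε} = { '-' } — disjoint from FOLLOW(E)

S: nullable alternative(s) S → ε; FOLLOW(S) = { 'y' }
  S → ε: FIRST \ {ε} = { } — this is the only nullable alternative, skip
  S → C -: FIRST \ {ε} = { '-', 'd' } — disjoint from FOLLOW(S)

So the grammar has 1 FIRST/FOLLOW conflict (marked CONFLICT above).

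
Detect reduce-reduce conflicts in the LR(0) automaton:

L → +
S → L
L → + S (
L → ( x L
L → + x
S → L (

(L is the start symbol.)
A reduce-reduce conflict occurs when an LR(0) state has two complete items [A → α .] and [B → β .] — both call for a reduction, and with no lookahead the parser cannot choose between them.

Augment with L' → L and build the canonical LR(0) collection (I0 = CLOSURE({[L' → . L]}), then GOTO on every symbol after a dot until no new states appear). It has 11 states:
  I0: { [L → . ( x L], [L → . + S (], [L → . + x], [L → . +], [L' → . L] }  — shift
  I1: { [L → ( . x L] }  — shift
  I2: { [L → + . S (], [L → + . x], [L → + .], [L → . ( x L], [L → . + S (], [L → . + x], [L → . +], [S → . L (], [S → . L] }  — shift, reduce
  I3: { [L' → L .] }  — accept
  I4: { [S → L . (], [S → L .] }  — shift, reduce
  I5: { [L → + S . (] }  — shift
  I6: { [L → + x .] }  — reduce
  I7: { [L → + S ( .] }  — reduce
  I8: { [S → L ( .] }  — reduce
  I9: { [L → ( x . L], [L → . ( x L], [L → . + S (], [L → . + x], [L → . +] }  — shift
  I10: { [L → ( x L .] }  — reduce

No state contains more than one complete item.

Answer: No reduce-reduce conflicts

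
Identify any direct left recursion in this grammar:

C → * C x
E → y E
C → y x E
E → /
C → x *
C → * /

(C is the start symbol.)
No direct left recursion

C → * C x: starts with '*'
E → y E: starts with y
C → y x E: starts with y
E → /: starts with '/'
C → x *: starts with x
C → * /: starts with '*'

No direct left recursion found.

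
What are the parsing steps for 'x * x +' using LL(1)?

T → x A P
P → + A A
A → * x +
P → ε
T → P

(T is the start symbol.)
Stack is shown with the top on the left.

Stack      Input      Action
----------------------------
T $        x * x + $  output T → x A P
x A P $    x * x + $  match 'x'
A P $      * x + $    output A → * x +
* x + P $  * x + $    match '*'
x + P $    x + $      match 'x'
+ P $      + $        match '+'
P $        $          output P → ε
$          $          accept

The string is accepted.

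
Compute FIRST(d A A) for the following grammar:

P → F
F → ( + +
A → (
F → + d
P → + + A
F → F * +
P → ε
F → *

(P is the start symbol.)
To compute FIRST(d A A), process the symbols left to right:
Symbol d is a terminal. Add 'd' and stop.
FIRST(d A A) = { 'd' }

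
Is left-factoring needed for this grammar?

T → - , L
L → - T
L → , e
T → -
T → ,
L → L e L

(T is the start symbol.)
Yes, T has productions with common prefix '-'

Left-factoring is needed when two productions for the same non-terminal
share a common prefix on the right-hand side.

Productions for T:
  T → - , L
  T → -
  T → ,
Productions for L:
  L → - T
  L → , e
  L → L e L

Found common prefix '-' in productions for T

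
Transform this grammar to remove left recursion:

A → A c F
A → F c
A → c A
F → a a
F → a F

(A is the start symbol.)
A is directly left-recursive. The standard transformation for
  A → A α₁ | ... | A α_m | β₁ | ... | β_n
is
  A  → β₁ A' | ... | β_n A'
  A' → α₁ A' | ... | α_m A' | ε

A → F c becomes A → F c A'
A → c A becomes A → c A A'
A → A c F becomes A' → c F A'
Add A' → ε

Productions for other non-terminals are unchanged:
  F → a a
  F → a F

Resulting grammar:
A → F c A'
A → c A A'
A' → c F A'
A' → ε
F → a a
F → a F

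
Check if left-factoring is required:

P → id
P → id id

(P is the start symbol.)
Yes, P has productions with common prefix 'id'

Left-factoring is needed when two productions for the same non-terminal
share a common prefix on the right-hand side.

Productions for P:
  P → id
  P → id id

Found common prefix 'id' in productions for P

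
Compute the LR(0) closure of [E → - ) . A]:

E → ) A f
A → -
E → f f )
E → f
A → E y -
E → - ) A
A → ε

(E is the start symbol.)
{ [A → . -], [A → . E y -], [A → .], [E → - ) . A], [E → . ) A f], [E → . - ) A], [E → . f f )], [E → . f] }

To compute CLOSURE, for each item [A → α.Bβ] where B is a non-terminal, add [B → .γ] for all productions B → γ; repeat for the newly added items until nothing changes.

Start with: [E → - ) . A]
  [E → - ) . A] has the dot before A: add [A → . -], [A → . E y -], [A → .]
  [A → . E y -] has the dot before E: add [E → . ) A f], [E → . f f )], [E → . f], [E → . - ) A]
No further items can be added.

CLOSURE = { [A → . -], [A → . E y -], [A → .], [E → - ) . A], [E → . ) A f], [E → . - ) A], [E → . f f )], [E → . f] }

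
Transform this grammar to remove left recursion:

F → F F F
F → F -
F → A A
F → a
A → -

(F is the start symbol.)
F is directly left-recursive. The standard transformation for
  A → A α₁ | ... | A α_m | β₁ | ... | β_n
is
  A  → β₁ A' | ... | β_n A'
  A' → α₁ A' | ... | α_m A' | ε

F → A A becomes F → A A F'
F → a becomes F → a F'
F → F F F becomes F' → F F F'
F → F - becomes F' → - F'
Add F' → ε

Productions for other non-terminals are unchanged:
  A → -

Resulting grammar:
F → A A F'
F → a F'
F' → F F F'
F' → - F'
F' → ε
A → -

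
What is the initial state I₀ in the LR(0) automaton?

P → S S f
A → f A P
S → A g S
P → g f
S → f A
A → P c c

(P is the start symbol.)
First, augment the grammar with P' → P
I₀ = CLOSURE({ [P' → . P] }):
  [P' → . P] has the dot before P: add [P → . S S f], [P → . g f]
  [P → . S S f] has the dot before S: add [S → . A g S], [S → . f A]
  [S → . A g S] has the dot before A: add [A → . f A P], [A → . P c c]
No further items can be added.

I₀ = { [A → . P c c], [A → . f A P], [P → . S S f], [P → . g f], [P' → . P], [S → . A g S], [S → . f A] }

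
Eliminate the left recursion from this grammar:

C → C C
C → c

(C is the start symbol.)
C is directly left-recursive. The standard transformation for
  A → A α₁ | ... | A α_m | β₁ | ... | β_n
is
  A  → β₁ A' | ... | β_n A'
  A' → α₁ A' | ... | α_m A' | ε

C → c becomes C → c C'
C → C C becomes C' → C C'
Add C' → ε

Resulting grammar:
C → c C'
C' → C C'
C' → ε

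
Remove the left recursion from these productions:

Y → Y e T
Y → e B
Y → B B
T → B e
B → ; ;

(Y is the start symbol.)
Y → e B Y'
Y → B B Y'
Y' → e T Y'
Y' → ε
T → B e
B → ; ;

Y is directly left-recursive. The standard transformation for
  A → A α₁ | ... | A α_m | β₁ | ... | β_n
is
  A  → β₁ A' | ... | β_n A'
  A' → α₁ A' | ... | α_m A' | ε

Y → e B becomes Y → e B Y'
Y → B B becomes Y → B B Y'
Y → Y e T becomes Y' → e T Y'
Add Y' → ε

Productions for other non-terminals are unchanged:
  T → B e
  B → ; ;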